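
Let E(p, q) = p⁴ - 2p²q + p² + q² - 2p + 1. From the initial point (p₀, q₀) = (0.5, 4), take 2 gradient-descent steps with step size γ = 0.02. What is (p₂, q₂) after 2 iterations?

(0.86549896, 3.713956)

∇E = (4p³ - 4pq + 2p - 2, -2p² + 2q)
(p₁, q₁) = (0.5, 4) − 0.02·(-8.5, 7.5) = (0.67, 3.85)
(p₂, q₂) = (0.67, 3.85) − 0.02·(-9.774948, 6.8022) = (0.86549896, 3.713956)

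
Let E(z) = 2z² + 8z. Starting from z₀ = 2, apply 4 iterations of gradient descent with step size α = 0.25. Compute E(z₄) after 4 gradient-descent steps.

E′(z) = 4z + 8
Step 1: E′(2) = 16; z₁ = 2 − 0.25·16 = -2
Step 2: E′(-2) = 0; z₂ = -2 − 0.25·0 = -2
Step 3: E′(-2) = 0; z₃ = -2 − 0.25·0 = -2
Step 4: E′(-2) = 0; z₄ = -2 − 0.25·0 = -2
E(-2) = -8

-8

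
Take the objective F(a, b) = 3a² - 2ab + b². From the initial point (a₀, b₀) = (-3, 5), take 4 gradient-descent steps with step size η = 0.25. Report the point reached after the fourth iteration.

∇F = (6a - 2b, -2a + 2b)
Step 1: at (-3, 5), ∇F = (-28, 16) → (-3, 5) − 0.25·(-28, 16) = (4, 1)
Step 2: at (4, 1), ∇F = (22, -6) → (4, 1) − 0.25·(22, -6) = (-1.5, 2.5)
Step 3: at (-1.5, 2.5), ∇F = (-14, 8) → (-1.5, 2.5) − 0.25·(-14, 8) = (2, 0.5)
Step 4: at (2, 0.5), ∇F = (11, -3) → (2, 0.5) − 0.25·(11, -3) = (-0.75, 1.25)

(-0.75, 1.25)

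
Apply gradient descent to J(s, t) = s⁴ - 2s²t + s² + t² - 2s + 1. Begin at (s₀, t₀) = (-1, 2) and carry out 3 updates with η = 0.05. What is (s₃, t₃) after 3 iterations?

∇J = (4s³ - 4st + 2s - 2, -2s² + 2t)
(s₁, t₁) = (-1, 2) − 0.05·(0, 2) = (-1, 1.9)
(s₂, t₂) = (-1, 1.9) − 0.05·(-0.4, 1.8) = (-0.98, 1.81)
(s₃, t₃) = (-0.98, 1.81) − 0.05·(-0.629568, 1.6992) = (-0.9485216, 1.72504)

(-0.9485216, 1.72504)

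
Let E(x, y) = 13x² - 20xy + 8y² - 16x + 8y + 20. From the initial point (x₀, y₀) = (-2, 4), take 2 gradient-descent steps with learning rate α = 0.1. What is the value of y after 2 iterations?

∇E = (26x - 20y - 16, -20x + 16y + 8)
(x₁, y₁) = (-2, 4) − 0.1·(-148, 112) = (12.8, -7.2)
(x₂, y₂) = (12.8, -7.2) − 0.1·(460.8, -363.2) = (-33.28, 29.12)
y = 29.12

29.12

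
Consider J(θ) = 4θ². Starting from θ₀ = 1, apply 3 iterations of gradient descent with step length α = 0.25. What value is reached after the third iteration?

-1

J′(θ) = 8θ
Step 1: J′(1) = 8; θ₁ = 1 − 0.25·8 = -1
Step 2: J′(-1) = -8; θ₂ = -1 − 0.25·(-8) = 1
Step 3: J′(1) = 8; θ₃ = 1 − 0.25·8 = -1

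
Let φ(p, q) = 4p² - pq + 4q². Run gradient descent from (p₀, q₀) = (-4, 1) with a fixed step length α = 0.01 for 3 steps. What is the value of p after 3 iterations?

∇φ = (8p - q, -p + 8q)
Step 1: at (-4, 1), ∇φ = (-33, 12) → (-4, 1) − 0.01·(-33, 12) = (-3.67, 0.88)
Step 2: at (-3.67, 0.88), ∇φ = (-30.24, 10.71) → (-3.67, 0.88) − 0.01·(-30.24, 10.71) = (-3.3676, 0.7729)
Step 3: at (-3.3676, 0.7729), ∇φ = (-27.7137, 9.5508) → (-3.3676, 0.7729) − 0.01·(-27.7137, 9.5508) = (-3.090463, 0.677392)
p = -3.090463

-3.090463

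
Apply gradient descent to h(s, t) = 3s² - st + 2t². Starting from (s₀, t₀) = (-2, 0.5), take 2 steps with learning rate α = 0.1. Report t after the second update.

-0.015

∇h = (6s - t, -s + 4t)
(s₁, t₁) = (-2, 0.5) − 0.1·(-12.5, 4) = (-0.75, 0.1)
(s₂, t₂) = (-0.75, 0.1) − 0.1·(-4.6, 1.15) = (-0.29, -0.015)
t = -0.015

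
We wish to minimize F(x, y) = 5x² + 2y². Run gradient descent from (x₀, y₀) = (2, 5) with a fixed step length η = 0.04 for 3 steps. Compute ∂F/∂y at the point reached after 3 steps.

11.85408

∇F = (10x, 4y)
Step 1: at (2, 5), ∇F = (20, 20) → (2, 5) − 0.04·(20, 20) = (1.2, 4.2)
Step 2: at (1.2, 4.2), ∇F = (12, 16.8) → (1.2, 4.2) − 0.04·(12, 16.8) = (0.72, 3.528)
Step 3: at (0.72, 3.528), ∇F = (7.2, 14.112) → (0.72, 3.528) − 0.04·(7.2, 14.112) = (0.432, 2.96352)
∂F/∂y at (0.432, 2.96352) = 11.85408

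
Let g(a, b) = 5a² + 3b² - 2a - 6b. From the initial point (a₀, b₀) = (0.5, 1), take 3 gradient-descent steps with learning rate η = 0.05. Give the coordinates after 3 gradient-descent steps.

(0.2375, 1)

∇g = (10a - 2, 6b - 6)
(a₁, b₁) = (0.5, 1) − 0.05·(3, 0) = (0.35, 1)
(a₂, b₂) = (0.35, 1) − 0.05·(1.5, 0) = (0.275, 1)
(a₃, b₃) = (0.275, 1) − 0.05·(0.75, 0) = (0.2375, 1)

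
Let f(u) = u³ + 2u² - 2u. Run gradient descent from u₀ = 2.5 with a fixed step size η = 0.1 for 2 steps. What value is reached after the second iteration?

0.0858125

f′(u) = 3u² + 4u - 2
Step 1: f′(2.5) = 26.75; u₁ = 2.5 − 0.1·26.75 = -0.175
Step 2: f′(-0.175) = -2.608125; u₂ = -0.175 − 0.1·(-2.608125) = 0.0858125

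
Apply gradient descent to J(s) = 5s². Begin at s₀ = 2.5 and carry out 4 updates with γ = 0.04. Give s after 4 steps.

0.324

J′(s) = 10s
s₁ = 2.5 − 0.04·25 = 1.5
s₂ = 1.5 − 0.04·15 = 0.9
s₃ = 0.9 − 0.04·9 = 0.54
s₄ = 0.54 − 0.04·5.4 = 0.324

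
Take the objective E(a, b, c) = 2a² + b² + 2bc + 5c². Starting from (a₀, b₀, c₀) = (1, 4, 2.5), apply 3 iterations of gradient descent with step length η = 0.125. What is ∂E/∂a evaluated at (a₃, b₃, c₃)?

∇E = (4a, 2b + 2c, 2b + 10c)
(a₁, b₁, c₁) = (1, 4, 2.5) − 0.125·(4, 13, 33) = (0.5, 2.375, -1.625)
(a₂, b₂, c₂) = (0.5, 2.375, -1.625) − 0.125·(2, 1.5, -11.5) = (0.25, 2.1875, -0.1875)
(a₃, b₃, c₃) = (0.25, 2.1875, -0.1875) − 0.125·(1, 4, 2.5) = (0.125, 1.6875, -0.5)
∂E/∂a at (0.125, 1.6875, -0.5) = 0.5

0.5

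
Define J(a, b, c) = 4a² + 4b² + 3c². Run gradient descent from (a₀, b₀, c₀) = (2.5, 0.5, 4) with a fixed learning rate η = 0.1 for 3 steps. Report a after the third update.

∇J = (8a, 8b, 6c)
(a₁, b₁, c₁) = (2.5, 0.5, 4) − 0.1·(20, 4, 24) = (0.5, 0.1, 1.6)
(a₂, b₂, c₂) = (0.5, 0.1, 1.6) − 0.1·(4, 0.8, 9.6) = (0.1, 0.02, 0.64)
(a₃, b₃, c₃) = (0.1, 0.02, 0.64) − 0.1·(0.8, 0.16, 3.84) = (0.02, 0.004, 0.256)
a = 0.02

0.02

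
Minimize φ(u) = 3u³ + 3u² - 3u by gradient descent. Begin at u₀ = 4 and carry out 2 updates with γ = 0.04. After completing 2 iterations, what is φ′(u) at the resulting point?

φ′(u) = 9u² + 6u - 3
Step 1: φ′(4) = 165; u₁ = 4 − 0.04·165 = -2.6
Step 2: φ′(-2.6) = 42.24; u₂ = -2.6 − 0.04·42.24 = -4.2896
φ′(u) at (-4.2896) = 136.86841344

136.86841344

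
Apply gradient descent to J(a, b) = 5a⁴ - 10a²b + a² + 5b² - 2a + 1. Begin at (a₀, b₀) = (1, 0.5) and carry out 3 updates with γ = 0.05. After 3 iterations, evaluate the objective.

0.10888718848

∇J = (20a³ - 20ab + 2a - 2, -10a² + 10b)
Step 1: at (1, 0.5), ∇J = (10, -5) → (1, 0.5) − 0.05·(10, -5) = (0.5, 0.75)
Step 2: at (0.5, 0.75), ∇J = (-6, 5) → (0.5, 0.75) − 0.05·(-6, 5) = (0.8, 0.5)
Step 3: at (0.8, 0.5), ∇J = (1.84, -1.4) → (0.8, 0.5) − 0.05·(1.84, -1.4) = (0.708, 0.57)
J(0.708, 0.57) = 0.10888718848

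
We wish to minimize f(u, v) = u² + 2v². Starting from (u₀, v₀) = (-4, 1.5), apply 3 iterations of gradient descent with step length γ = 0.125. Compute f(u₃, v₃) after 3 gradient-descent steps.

∇f = (2u, 4v)
(u₁, v₁) = (-4, 1.5) − 0.125·(-8, 6) = (-3, 0.75)
(u₂, v₂) = (-3, 0.75) − 0.125·(-6, 3) = (-2.25, 0.375)
(u₃, v₃) = (-2.25, 0.375) − 0.125·(-4.5, 1.5) = (-1.6875, 0.1875)
f(-1.6875, 0.1875) = 2.91796875

2.91796875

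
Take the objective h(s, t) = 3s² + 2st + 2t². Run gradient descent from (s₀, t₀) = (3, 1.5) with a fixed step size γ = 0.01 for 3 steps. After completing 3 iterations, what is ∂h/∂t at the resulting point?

9.4932

∇h = (6s + 2t, 2s + 4t)
Step 1: at (3, 1.5), ∇h = (21, 12) → (3, 1.5) − 0.01·(21, 12) = (2.79, 1.38)
Step 2: at (2.79, 1.38), ∇h = (19.5, 11.1) → (2.79, 1.38) − 0.01·(19.5, 11.1) = (2.595, 1.269)
Step 3: at (2.595, 1.269), ∇h = (18.108, 10.266) → (2.595, 1.269) − 0.01·(18.108, 10.266) = (2.41392, 1.16634)
∂h/∂t at (2.41392, 1.16634) = 9.4932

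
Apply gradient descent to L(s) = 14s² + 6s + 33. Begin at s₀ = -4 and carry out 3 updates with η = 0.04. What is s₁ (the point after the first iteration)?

L′(s) = 28s + 6
Step 1: L′(-4) = -106; s₁ = -4 − 0.04·(-106) = 0.24

0.24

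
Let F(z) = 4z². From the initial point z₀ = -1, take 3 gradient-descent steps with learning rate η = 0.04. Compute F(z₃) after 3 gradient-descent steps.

F′(z) = 8z
z₁ = -1 − 0.04·(-8) = -0.68
z₂ = -0.68 − 0.04·(-5.44) = -0.4624
z₃ = -0.4624 − 0.04·(-3.6992) = -0.314432
F(-0.314432) = 0.395469930496

0.395469930496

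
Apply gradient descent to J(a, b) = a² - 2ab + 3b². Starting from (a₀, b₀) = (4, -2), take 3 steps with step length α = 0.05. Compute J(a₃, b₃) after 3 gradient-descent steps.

∇J = (2a - 2b, -2a + 6b)
Step 1: at (4, -2), ∇J = (12, -20) → (4, -2) − 0.05·(12, -20) = (3.4, -1)
Step 2: at (3.4, -1), ∇J = (8.8, -12.8) → (3.4, -1) − 0.05·(8.8, -12.8) = (2.96, -0.36)
Step 3: at (2.96, -0.36), ∇J = (6.64, -8.08) → (2.96, -0.36) − 0.05·(6.64, -8.08) = (2.628, 0.044)
J(2.628, 0.044) = 6.680928

6.680928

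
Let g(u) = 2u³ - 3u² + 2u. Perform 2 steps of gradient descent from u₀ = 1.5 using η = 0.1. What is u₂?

g′(u) = 6u² - 6u + 2
Step 1: g′(1.5) = 6.5; u₁ = 1.5 − 0.1·6.5 = 0.85
Step 2: g′(0.85) = 1.235; u₂ = 0.85 − 0.1·1.235 = 0.7265

0.7265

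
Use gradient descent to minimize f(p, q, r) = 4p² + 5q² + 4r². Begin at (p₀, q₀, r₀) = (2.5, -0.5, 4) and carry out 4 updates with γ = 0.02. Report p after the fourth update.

∇f = (8p, 10q, 8r)
(p₁, q₁, r₁) = (2.5, -0.5, 4) − 0.02·(20, -5, 32) = (2.1, -0.4, 3.36)
(p₂, q₂, r₂) = (2.1, -0.4, 3.36) − 0.02·(16.8, -4, 26.88) = (1.764, -0.32, 2.8224)
(p₃, q₃, r₃) = (1.764, -0.32, 2.8224) − 0.02·(14.112, -3.2, 22.5792) = (1.48176, -0.256, 2.370816)
(p₄, q₄, r₄) = (1.48176, -0.256, 2.370816) − 0.02·(11.85408, -2.56, 18.966528) = (1.2446784, -0.2048, 1.99148544)
p = 1.2446784

1.2446784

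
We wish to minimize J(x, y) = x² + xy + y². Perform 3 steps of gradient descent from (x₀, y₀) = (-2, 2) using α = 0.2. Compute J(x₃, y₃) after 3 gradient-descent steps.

1.048576

∇J = (2x + y, x + 2y)
(x₁, y₁) = (-2, 2) − 0.2·(-2, 2) = (-1.6, 1.6)
(x₂, y₂) = (-1.6, 1.6) − 0.2·(-1.6, 1.6) = (-1.28, 1.28)
(x₃, y₃) = (-1.28, 1.28) − 0.2·(-1.28, 1.28) = (-1.024, 1.024)
J(-1.024, 1.024) = 1.048576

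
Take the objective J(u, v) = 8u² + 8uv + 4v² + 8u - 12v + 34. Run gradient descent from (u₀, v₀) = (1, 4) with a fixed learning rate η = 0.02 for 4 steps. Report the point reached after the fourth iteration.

(-1.45948416, 2.96221696)

∇J = (16u + 8v + 8, 8u + 8v - 12)
(u₁, v₁) = (1, 4) − 0.02·(56, 28) = (-0.12, 3.44)
(u₂, v₂) = (-0.12, 3.44) − 0.02·(33.6, 14.56) = (-0.792, 3.1488)
(u₃, v₃) = (-0.792, 3.1488) − 0.02·(20.5184, 6.8544) = (-1.202368, 3.011712)
(u₄, v₄) = (-1.202368, 3.011712) − 0.02·(12.855808, 2.474752) = (-1.45948416, 2.96221696)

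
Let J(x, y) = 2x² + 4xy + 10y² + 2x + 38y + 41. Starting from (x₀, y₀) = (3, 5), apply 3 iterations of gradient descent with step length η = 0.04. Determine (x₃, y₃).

∇J = (4x + 4y + 2, 4x + 20y + 38)
(x₁, y₁) = (3, 5) − 0.04·(34, 150) = (1.64, -1)
(x₂, y₂) = (1.64, -1) − 0.04·(4.56, 24.56) = (1.4576, -1.9824)
(x₃, y₃) = (1.4576, -1.9824) − 0.04·(-0.0992, 4.1824) = (1.461568, -2.149696)

(1.461568, -2.149696)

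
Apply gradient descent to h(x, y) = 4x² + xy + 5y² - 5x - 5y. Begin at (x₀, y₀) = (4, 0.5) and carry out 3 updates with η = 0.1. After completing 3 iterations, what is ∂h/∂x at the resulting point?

∇h = (8x + y - 5, x + 10y - 5)
Step 1: at (4, 0.5), ∇h = (27.5, 4) → (4, 0.5) − 0.1·(27.5, 4) = (1.25, 0.1)
Step 2: at (1.25, 0.1), ∇h = (5.1, -2.75) → (1.25, 0.1) − 0.1·(5.1, -2.75) = (0.74, 0.375)
Step 3: at (0.74, 0.375), ∇h = (1.295, -0.51) → (0.74, 0.375) − 0.1·(1.295, -0.51) = (0.6105, 0.426)
∂h/∂x at (0.6105, 0.426) = 0.31

0.31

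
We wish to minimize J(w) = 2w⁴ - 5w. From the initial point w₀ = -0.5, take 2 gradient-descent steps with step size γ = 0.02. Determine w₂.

-0.27122048

J′(w) = 8w³ - 5
w₁ = -0.5 − 0.02·(-6) = -0.38
w₂ = -0.38 − 0.02·(-5.438976) = -0.27122048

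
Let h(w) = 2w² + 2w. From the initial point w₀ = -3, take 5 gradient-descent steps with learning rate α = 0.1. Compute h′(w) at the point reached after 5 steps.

-0.7776

h′(w) = 4w + 2
w₁ = -3 − 0.1·(-10) = -2
w₂ = -2 − 0.1·(-6) = -1.4
w₃ = -1.4 − 0.1·(-3.6) = -1.04
w₄ = -1.04 − 0.1·(-2.16) = -0.824
w₅ = -0.824 − 0.1·(-1.296) = -0.6944
h′(w) at (-0.6944) = -0.7776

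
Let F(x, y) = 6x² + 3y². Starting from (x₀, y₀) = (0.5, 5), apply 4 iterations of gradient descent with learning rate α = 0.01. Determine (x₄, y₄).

∇F = (12x, 6y)
(x₁, y₁) = (0.5, 5) − 0.01·(6, 30) = (0.44, 4.7)
(x₂, y₂) = (0.44, 4.7) − 0.01·(5.28, 28.2) = (0.3872, 4.418)
(x₃, y₃) = (0.3872, 4.418) − 0.01·(4.6464, 26.508) = (0.340736, 4.15292)
(x₄, y₄) = (0.340736, 4.15292) − 0.01·(4.088832, 24.91752) = (0.29984768, 3.9037448)

(0.29984768, 3.9037448)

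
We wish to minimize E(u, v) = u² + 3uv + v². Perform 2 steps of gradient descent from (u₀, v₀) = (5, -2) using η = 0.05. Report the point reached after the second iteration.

(4.7025, -3.015)

∇E = (2u + 3v, 3u + 2v)
(u₁, v₁) = (5, -2) − 0.05·(4, 11) = (4.8, -2.55)
(u₂, v₂) = (4.8, -2.55) − 0.05·(1.95, 9.3) = (4.7025, -3.015)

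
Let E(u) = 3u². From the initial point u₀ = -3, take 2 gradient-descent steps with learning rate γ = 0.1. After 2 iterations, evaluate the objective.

0.6912

E′(u) = 6u
u₁ = -3 − 0.1·(-18) = -1.2
u₂ = -1.2 − 0.1·(-7.2) = -0.48
E(-0.48) = 0.6912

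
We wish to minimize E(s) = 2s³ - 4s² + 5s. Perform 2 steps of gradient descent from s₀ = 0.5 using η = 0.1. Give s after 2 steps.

-0.0875

E′(s) = 6s² - 8s + 5
Step 1: E′(0.5) = 2.5; s₁ = 0.5 − 0.1·2.5 = 0.25
Step 2: E′(0.25) = 3.375; s₂ = 0.25 − 0.1·3.375 = -0.0875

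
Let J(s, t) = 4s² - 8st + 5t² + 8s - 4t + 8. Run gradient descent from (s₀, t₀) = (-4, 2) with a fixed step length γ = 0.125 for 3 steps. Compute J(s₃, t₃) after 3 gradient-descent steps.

242.328125

∇J = (8s - 8t + 8, -8s + 10t - 4)
Step 1: at (-4, 2), ∇J = (-40, 48) → (-4, 2) − 0.125·(-40, 48) = (1, -4)
Step 2: at (1, -4), ∇J = (48, -52) → (1, -4) − 0.125·(48, -52) = (-5, 2.5)
Step 3: at (-5, 2.5), ∇J = (-52, 61) → (-5, 2.5) − 0.125·(-52, 61) = (1.5, -5.125)
J(1.5, -5.125) = 242.328125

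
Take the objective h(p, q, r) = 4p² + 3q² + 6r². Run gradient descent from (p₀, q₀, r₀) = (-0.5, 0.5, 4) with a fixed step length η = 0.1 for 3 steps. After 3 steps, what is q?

∇h = (8p, 6q, 12r)
(p₁, q₁, r₁) = (-0.5, 0.5, 4) − 0.1·(-4, 3, 48) = (-0.1, 0.2, -0.8)
(p₂, q₂, r₂) = (-0.1, 0.2, -0.8) − 0.1·(-0.8, 1.2, -9.6) = (-0.02, 0.08, 0.16)
(p₃, q₃, r₃) = (-0.02, 0.08, 0.16) − 0.1·(-0.16, 0.48, 1.92) = (-0.004, 0.032, -0.032)
q = 0.032

0.032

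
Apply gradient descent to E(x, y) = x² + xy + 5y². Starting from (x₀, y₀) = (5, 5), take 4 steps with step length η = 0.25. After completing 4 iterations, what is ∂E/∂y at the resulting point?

307.40234375

∇E = (2x + y, x + 10y)
(x₁, y₁) = (5, 5) − 0.25·(15, 55) = (1.25, -8.75)
(x₂, y₂) = (1.25, -8.75) − 0.25·(-6.25, -86.25) = (2.8125, 12.8125)
(x₃, y₃) = (2.8125, 12.8125) − 0.25·(18.4375, 130.9375) = (-1.796875, -19.921875)
(x₄, y₄) = (-1.796875, -19.921875) − 0.25·(-23.515625, -201.015625) = (4.08203125, 30.33203125)
∂E/∂y at (4.08203125, 30.33203125) = 307.40234375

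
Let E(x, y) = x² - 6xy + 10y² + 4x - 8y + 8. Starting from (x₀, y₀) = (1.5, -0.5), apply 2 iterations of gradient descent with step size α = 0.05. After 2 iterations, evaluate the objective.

8.021025

∇E = (2x - 6y + 4, -6x + 20y - 8)
(x₁, y₁) = (1.5, -0.5) − 0.05·(10, -27) = (1, 0.85)
(x₂, y₂) = (1, 0.85) − 0.05·(0.9, 3) = (0.955, 0.7)
E(0.955, 0.7) = 8.021025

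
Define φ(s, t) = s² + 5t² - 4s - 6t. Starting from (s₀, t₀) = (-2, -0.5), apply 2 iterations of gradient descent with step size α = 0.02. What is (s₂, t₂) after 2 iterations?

∇φ = (2s - 4, 10t - 6)
(s₁, t₁) = (-2, -0.5) − 0.02·(-8, -11) = (-1.84, -0.28)
(s₂, t₂) = (-1.84, -0.28) − 0.02·(-7.68, -8.8) = (-1.6864, -0.104)

(-1.6864, -0.104)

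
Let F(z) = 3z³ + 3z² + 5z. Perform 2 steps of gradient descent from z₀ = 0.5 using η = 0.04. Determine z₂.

-0.134516

F′(z) = 9z² + 6z + 5
z₁ = 0.5 − 0.04·10.25 = 0.09
z₂ = 0.09 − 0.04·5.6129 = -0.134516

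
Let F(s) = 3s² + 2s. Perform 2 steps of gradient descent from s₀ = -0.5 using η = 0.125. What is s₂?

-0.34375

F′(s) = 6s + 2
s₁ = -0.5 − 0.125·(-1) = -0.375
s₂ = -0.375 − 0.125·(-0.25) = -0.34375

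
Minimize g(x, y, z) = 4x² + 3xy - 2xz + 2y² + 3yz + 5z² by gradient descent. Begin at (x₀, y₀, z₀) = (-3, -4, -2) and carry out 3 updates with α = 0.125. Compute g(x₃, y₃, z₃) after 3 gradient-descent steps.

∇g = (8x + 3y - 2z, 3x + 4y + 3z, -2x + 3y + 10z)
(x₁, y₁, z₁) = (-3, -4, -2) − 0.125·(-32, -31, -26) = (1, -0.125, 1.25)
(x₂, y₂, z₂) = (1, -0.125, 1.25) − 0.125·(5.125, 6.25, 10.125) = (0.359375, -0.90625, -0.015625)
(x₃, y₃, z₃) = (0.359375, -0.90625, -0.015625) − 0.125·(0.1875, -2.59375, -3.59375) = (0.3359375, -0.58203125, 0.43359375)
g(0.3359375, -0.58203125, 0.43359375) = 0.4339599609375

0.4339599609375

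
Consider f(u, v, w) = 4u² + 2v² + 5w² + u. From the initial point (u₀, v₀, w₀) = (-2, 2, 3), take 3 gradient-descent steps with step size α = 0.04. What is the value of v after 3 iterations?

∇f = (8u + 1, 4v, 10w)
Step 1: at (-2, 2, 3), ∇f = (-15, 8, 30) → (-2, 2, 3) − 0.04·(-15, 8, 30) = (-1.4, 1.68, 1.8)
Step 2: at (-1.4, 1.68, 1.8), ∇f = (-10.2, 6.72, 18) → (-1.4, 1.68, 1.8) − 0.04·(-10.2, 6.72, 18) = (-0.992, 1.4112, 1.08)
Step 3: at (-0.992, 1.4112, 1.08), ∇f = (-6.936, 5.6448, 10.8) → (-0.992, 1.4112, 1.08) − 0.04·(-6.936, 5.6448, 10.8) = (-0.71456, 1.185408, 0.648)
v = 1.185408

1.185408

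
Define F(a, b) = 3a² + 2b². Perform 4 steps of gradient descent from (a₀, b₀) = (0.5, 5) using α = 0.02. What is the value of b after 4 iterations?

∇F = (6a, 4b)
Step 1: at (0.5, 5), ∇F = (3, 20) → (0.5, 5) − 0.02·(3, 20) = (0.44, 4.6)
Step 2: at (0.44, 4.6), ∇F = (2.64, 18.4) → (0.44, 4.6) − 0.02·(2.64, 18.4) = (0.3872, 4.232)
Step 3: at (0.3872, 4.232), ∇F = (2.3232, 16.928) → (0.3872, 4.232) − 0.02·(2.3232, 16.928) = (0.340736, 3.89344)
Step 4: at (0.340736, 3.89344), ∇F = (2.044416, 15.57376) → (0.340736, 3.89344) − 0.02·(2.044416, 15.57376) = (0.29984768, 3.5819648)
b = 3.5819648

3.5819648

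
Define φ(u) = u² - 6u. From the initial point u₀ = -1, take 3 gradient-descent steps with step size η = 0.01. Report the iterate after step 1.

-0.92

φ′(u) = 2u - 6
Step 1: φ′(-1) = -8; u₁ = -1 − 0.01·(-8) = -0.92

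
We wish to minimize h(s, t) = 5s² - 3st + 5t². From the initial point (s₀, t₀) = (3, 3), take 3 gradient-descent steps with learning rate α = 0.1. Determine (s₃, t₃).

(0.081, 0.081)

∇h = (10s - 3t, -3s + 10t)
(s₁, t₁) = (3, 3) − 0.1·(21, 21) = (0.9, 0.9)
(s₂, t₂) = (0.9, 0.9) − 0.1·(6.3, 6.3) = (0.27, 0.27)
(s₃, t₃) = (0.27, 0.27) − 0.1·(1.89, 1.89) = (0.081, 0.081)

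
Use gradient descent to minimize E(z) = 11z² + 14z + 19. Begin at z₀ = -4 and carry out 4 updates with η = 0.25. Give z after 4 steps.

E′(z) = 22z + 14
Step 1: E′(-4) = -74; z₁ = -4 − 0.25·(-74) = 14.5
Step 2: E′(14.5) = 333; z₂ = 14.5 − 0.25·333 = -68.75
Step 3: E′(-68.75) = -1498.5; z₃ = -68.75 − 0.25·(-1498.5) = 305.875
Step 4: E′(305.875) = 6743.25; z₄ = 305.875 − 0.25·6743.25 = -1379.9375

-1379.9375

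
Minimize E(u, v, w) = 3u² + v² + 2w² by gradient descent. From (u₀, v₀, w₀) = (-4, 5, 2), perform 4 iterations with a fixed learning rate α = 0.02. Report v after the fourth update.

∇E = (6u, 2v, 4w)
(u₁, v₁, w₁) = (-4, 5, 2) − 0.02·(-24, 10, 8) = (-3.52, 4.8, 1.84)
(u₂, v₂, w₂) = (-3.52, 4.8, 1.84) − 0.02·(-21.12, 9.6, 7.36) = (-3.0976, 4.608, 1.6928)
(u₃, v₃, w₃) = (-3.0976, 4.608, 1.6928) − 0.02·(-18.5856, 9.216, 6.7712) = (-2.725888, 4.42368, 1.557376)
(u₄, v₄, w₄) = (-2.725888, 4.42368, 1.557376) − 0.02·(-16.355328, 8.84736, 6.229504) = (-2.39878144, 4.2467328, 1.43278592)
v = 4.2467328

4.2467328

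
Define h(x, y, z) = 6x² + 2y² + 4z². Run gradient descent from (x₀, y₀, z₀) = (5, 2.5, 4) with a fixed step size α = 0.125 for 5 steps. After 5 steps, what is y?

∇h = (12x, 4y, 8z)
(x₁, y₁, z₁) = (5, 2.5, 4) − 0.125·(60, 10, 32) = (-2.5, 1.25, 0)
(x₂, y₂, z₂) = (-2.5, 1.25, 0) − 0.125·(-30, 5, 0) = (1.25, 0.625, 0)
(x₃, y₃, z₃) = (1.25, 0.625, 0) − 0.125·(15, 2.5, 0) = (-0.625, 0.3125, 0)
(x₄, y₄, z₄) = (-0.625, 0.3125, 0) − 0.125·(-7.5, 1.25, 0) = (0.3125, 0.15625, 0)
(x₅, y₅, z₅) = (0.3125, 0.15625, 0) − 0.125·(3.75, 0.625, 0) = (-0.15625, 0.078125, 0)
y = 0.078125

0.078125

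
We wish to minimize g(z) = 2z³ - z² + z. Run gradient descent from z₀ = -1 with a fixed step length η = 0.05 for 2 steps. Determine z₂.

g′(z) = 6z² - 2z + 1
Step 1: g′(-1) = 9; z₁ = -1 − 0.05·9 = -1.45
Step 2: g′(-1.45) = 16.515; z₂ = -1.45 − 0.05·16.515 = -2.27575

-2.27575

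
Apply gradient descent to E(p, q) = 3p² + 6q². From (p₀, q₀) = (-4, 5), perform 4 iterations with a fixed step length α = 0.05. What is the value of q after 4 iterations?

0.128

∇E = (6p, 12q)
Step 1: at (-4, 5), ∇E = (-24, 60) → (-4, 5) − 0.05·(-24, 60) = (-2.8, 2)
Step 2: at (-2.8, 2), ∇E = (-16.8, 24) → (-2.8, 2) − 0.05·(-16.8, 24) = (-1.96, 0.8)
Step 3: at (-1.96, 0.8), ∇E = (-11.76, 9.6) → (-1.96, 0.8) − 0.05·(-11.76, 9.6) = (-1.372, 0.32)
Step 4: at (-1.372, 0.32), ∇E = (-8.232, 3.84) → (-1.372, 0.32) − 0.05·(-8.232, 3.84) = (-0.9604, 0.128)
q = 0.128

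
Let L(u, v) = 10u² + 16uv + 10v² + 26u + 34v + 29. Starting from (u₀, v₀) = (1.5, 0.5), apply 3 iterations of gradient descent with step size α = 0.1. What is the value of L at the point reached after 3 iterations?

∇L = (20u + 16v + 26, 16u + 20v + 34)
(u₁, v₁) = (1.5, 0.5) − 0.1·(64, 68) = (-4.9, -6.3)
(u₂, v₂) = (-4.9, -6.3) − 0.1·(-172.8, -170.4) = (12.38, 10.74)
(u₃, v₃) = (12.38, 10.74) − 0.1·(445.44, 446.88) = (-32.164, -33.948)
L(-32.164, -33.948) = 37378.855552

37378.855552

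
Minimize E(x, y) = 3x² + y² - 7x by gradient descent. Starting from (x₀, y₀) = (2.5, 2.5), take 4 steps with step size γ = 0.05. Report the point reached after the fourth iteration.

∇E = (6x - 7, 2y)
Step 1: at (2.5, 2.5), ∇E = (8, 5) → (2.5, 2.5) − 0.05·(8, 5) = (2.1, 2.25)
Step 2: at (2.1, 2.25), ∇E = (5.6, 4.5) → (2.1, 2.25) − 0.05·(5.6, 4.5) = (1.82, 2.025)
Step 3: at (1.82, 2.025), ∇E = (3.92, 4.05) → (1.82, 2.025) − 0.05·(3.92, 4.05) = (1.624, 1.8225)
Step 4: at (1.624, 1.8225), ∇E = (2.744, 3.645) → (1.624, 1.8225) − 0.05·(2.744, 3.645) = (1.4868, 1.64025)

(1.4868, 1.64025)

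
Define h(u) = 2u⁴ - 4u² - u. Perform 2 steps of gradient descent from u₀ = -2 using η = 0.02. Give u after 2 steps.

-0.99340672

h′(u) = 8u³ - 8u - 1
u₁ = -2 − 0.02·(-49) = -1.02
u₂ = -1.02 − 0.02·(-1.329664) = -0.99340672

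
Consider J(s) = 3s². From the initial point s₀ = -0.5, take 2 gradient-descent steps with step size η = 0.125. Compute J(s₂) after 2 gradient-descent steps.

J′(s) = 6s
s₁ = -0.5 − 0.125·(-3) = -0.125
s₂ = -0.125 − 0.125·(-0.75) = -0.03125
J(-0.03125) = 0.0029296875

0.0029296875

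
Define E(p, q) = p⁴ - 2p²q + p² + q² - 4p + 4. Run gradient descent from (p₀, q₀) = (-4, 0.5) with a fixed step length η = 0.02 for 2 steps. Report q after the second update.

1.1328

∇E = (4p³ - 4pq + 2p - 4, -2p² + 2q)
(p₁, q₁) = (-4, 0.5) − 0.02·(-260, -31) = (1.2, 1.12)
(p₂, q₂) = (1.2, 1.12) − 0.02·(-0.064, -0.64) = (1.20128, 1.1328)
q = 1.1328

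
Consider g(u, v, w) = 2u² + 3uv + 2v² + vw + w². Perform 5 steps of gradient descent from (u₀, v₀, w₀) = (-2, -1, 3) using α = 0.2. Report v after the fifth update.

∇g = (4u + 3v, 3u + 4v + w, v + 2w)
Step 1: at (-2, -1, 3), ∇g = (-11, -7, 5) → (-2, -1, 3) − 0.2·(-11, -7, 5) = (0.2, 0.4, 2)
Step 2: at (0.2, 0.4, 2), ∇g = (2, 4.2, 4.4) → (0.2, 0.4, 2) − 0.2·(2, 4.2, 4.4) = (-0.2, -0.44, 1.12)
Step 3: at (-0.2, -0.44, 1.12), ∇g = (-2.12, -1.24, 1.8) → (-0.2, -0.44, 1.12) − 0.2·(-2.12, -1.24, 1.8) = (0.224, -0.192, 0.76)
Step 4: at (0.224, -0.192, 0.76), ∇g = (0.32, 0.664, 1.328) → (0.224, -0.192, 0.76) − 0.2·(0.32, 0.664, 1.328) = (0.16, -0.3248, 0.4944)
Step 5: at (0.16, -0.3248, 0.4944), ∇g = (-0.3344, -0.3248, 0.664) → (0.16, -0.3248, 0.4944) − 0.2·(-0.3344, -0.3248, 0.664) = (0.22688, -0.25984, 0.3616)
v = -0.25984

-0.25984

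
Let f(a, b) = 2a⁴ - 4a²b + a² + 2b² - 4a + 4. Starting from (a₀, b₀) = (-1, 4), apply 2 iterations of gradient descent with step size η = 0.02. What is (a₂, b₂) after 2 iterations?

(-1.64130304, 3.607168)

∇f = (8a³ - 8ab + 2a - 4, -4a² + 4b)
(a₁, b₁) = (-1, 4) − 0.02·(18, 12) = (-1.36, 3.76)
(a₂, b₂) = (-1.36, 3.76) − 0.02·(14.065152, 7.6416) = (-1.64130304, 3.607168)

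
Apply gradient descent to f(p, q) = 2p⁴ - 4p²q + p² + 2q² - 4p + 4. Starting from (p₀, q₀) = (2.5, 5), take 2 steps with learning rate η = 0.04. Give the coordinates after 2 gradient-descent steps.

(2.93675648, 4.709056)

∇f = (8p³ - 8pq + 2p - 4, -4p² + 4q)
Step 1: at (2.5, 5), ∇f = (26, -5) → (2.5, 5) − 0.04·(26, -5) = (1.46, 5.2)
Step 2: at (1.46, 5.2), ∇f = (-36.918912, 12.2736) → (1.46, 5.2) − 0.04·(-36.918912, 12.2736) = (2.93675648, 4.709056)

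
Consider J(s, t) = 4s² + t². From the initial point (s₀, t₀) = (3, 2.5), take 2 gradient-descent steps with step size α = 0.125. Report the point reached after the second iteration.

(0, 1.40625)

∇J = (8s, 2t)
Step 1: at (3, 2.5), ∇J = (24, 5) → (3, 2.5) − 0.125·(24, 5) = (0, 1.875)
Step 2: at (0, 1.875), ∇J = (0, 3.75) → (0, 1.875) − 0.125·(0, 3.75) = (0, 1.40625)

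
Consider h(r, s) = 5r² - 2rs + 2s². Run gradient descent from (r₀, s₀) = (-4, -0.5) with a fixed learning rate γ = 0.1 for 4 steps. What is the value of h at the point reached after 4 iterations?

∇h = (10r - 2s, -2r + 4s)
(r₁, s₁) = (-4, -0.5) − 0.1·(-39, 6) = (-0.1, -1.1)
(r₂, s₂) = (-0.1, -1.1) − 0.1·(1.2, -4.2) = (-0.22, -0.68)
(r₃, s₃) = (-0.22, -0.68) − 0.1·(-0.84, -2.28) = (-0.136, -0.452)
(r₄, s₄) = (-0.136, -0.452) − 0.1·(-0.456, -1.536) = (-0.0904, -0.2984)
h(-0.0904, -0.2984) = 0.1649952

0.1649952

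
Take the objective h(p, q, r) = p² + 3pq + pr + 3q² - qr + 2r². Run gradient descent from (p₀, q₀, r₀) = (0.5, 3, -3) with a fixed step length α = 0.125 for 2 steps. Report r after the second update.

∇h = (2p + 3q + r, 3p + 6q - r, p - q + 4r)
(p₁, q₁, r₁) = (0.5, 3, -3) − 0.125·(7, 22.5, -14.5) = (-0.375, 0.1875, -1.1875)
(p₂, q₂, r₂) = (-0.375, 0.1875, -1.1875) − 0.125·(-1.375, 1.1875, -5.3125) = (-0.203125, 0.0390625, -0.5234375)
r = -0.5234375

-0.5234375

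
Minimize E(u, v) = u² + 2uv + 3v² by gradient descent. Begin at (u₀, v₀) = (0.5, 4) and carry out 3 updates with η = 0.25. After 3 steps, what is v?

-1.125

∇E = (2u + 2v, 2u + 6v)
(u₁, v₁) = (0.5, 4) − 0.25·(9, 25) = (-1.75, -2.25)
(u₂, v₂) = (-1.75, -2.25) − 0.25·(-8, -17) = (0.25, 2)
(u₃, v₃) = (0.25, 2) − 0.25·(4.5, 12.5) = (-0.875, -1.125)
v = -1.125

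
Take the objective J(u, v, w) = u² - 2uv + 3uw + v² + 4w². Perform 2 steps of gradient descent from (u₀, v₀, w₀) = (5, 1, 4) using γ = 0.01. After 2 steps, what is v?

∇J = (2u - 2v + 3w, -2u + 2v, 3u + 8w)
(u₁, v₁, w₁) = (5, 1, 4) − 0.01·(20, -8, 47) = (4.8, 1.08, 3.53)
(u₂, v₂, w₂) = (4.8, 1.08, 3.53) − 0.01·(18.03, -7.44, 42.64) = (4.6197, 1.1544, 3.1036)
v = 1.1544

1.1544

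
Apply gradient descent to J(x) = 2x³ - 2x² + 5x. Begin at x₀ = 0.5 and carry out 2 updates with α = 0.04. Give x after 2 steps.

0.146624

J′(x) = 6x² - 4x + 5
Step 1: J′(0.5) = 4.5; x₁ = 0.5 − 0.04·4.5 = 0.32
Step 2: J′(0.32) = 4.3344; x₂ = 0.32 − 0.04·4.3344 = 0.146624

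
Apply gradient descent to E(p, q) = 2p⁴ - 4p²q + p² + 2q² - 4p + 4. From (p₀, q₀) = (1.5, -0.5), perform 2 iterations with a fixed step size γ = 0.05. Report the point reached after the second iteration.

∇E = (8p³ - 8pq + 2p - 4, -4p² + 4q)
Step 1: at (1.5, -0.5), ∇E = (32, -11) → (1.5, -0.5) − 0.05·(32, -11) = (-0.1, 0.05)
Step 2: at (-0.1, 0.05), ∇E = (-4.168, 0.16) → (-0.1, 0.05) − 0.05·(-4.168, 0.16) = (0.1084, 0.042)

(0.1084, 0.042)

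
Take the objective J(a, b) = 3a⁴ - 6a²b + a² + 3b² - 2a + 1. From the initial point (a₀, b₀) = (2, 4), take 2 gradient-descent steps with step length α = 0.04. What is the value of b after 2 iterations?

∇J = (12a³ - 12ab + 2a - 2, -6a² + 6b)
Step 1: at (2, 4), ∇J = (2, 0) → (2, 4) − 0.04·(2, 0) = (1.92, 4)
Step 2: at (1.92, 4), ∇J = (-5.385344, 1.8816) → (1.92, 4) − 0.04·(-5.385344, 1.8816) = (2.13541376, 3.924736)
b = 3.924736

3.924736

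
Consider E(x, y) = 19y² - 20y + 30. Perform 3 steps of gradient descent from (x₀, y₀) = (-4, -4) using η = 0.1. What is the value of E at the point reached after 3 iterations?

187606.878336

∇E = (0, 38y - 20)
(x₁, y₁) = (-4, -4) − 0.1·(0, -172) = (-4, 13.2)
(x₂, y₂) = (-4, 13.2) − 0.1·(0, 481.6) = (-4, -34.96)
(x₃, y₃) = (-4, -34.96) − 0.1·(0, -1348.48) = (-4, 99.888)
E(-4, 99.888) = 187606.878336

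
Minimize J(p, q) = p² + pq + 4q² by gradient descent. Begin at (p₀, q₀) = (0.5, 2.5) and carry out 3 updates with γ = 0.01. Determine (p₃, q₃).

∇J = (2p + q, p + 8q)
Step 1: at (0.5, 2.5), ∇J = (3.5, 20.5) → (0.5, 2.5) − 0.01·(3.5, 20.5) = (0.465, 2.295)
Step 2: at (0.465, 2.295), ∇J = (3.225, 18.825) → (0.465, 2.295) − 0.01·(3.225, 18.825) = (0.43275, 2.10675)
Step 3: at (0.43275, 2.10675), ∇J = (2.97225, 17.28675) → (0.43275, 2.10675) − 0.01·(2.97225, 17.28675) = (0.4030275, 1.9338825)

(0.4030275, 1.9338825)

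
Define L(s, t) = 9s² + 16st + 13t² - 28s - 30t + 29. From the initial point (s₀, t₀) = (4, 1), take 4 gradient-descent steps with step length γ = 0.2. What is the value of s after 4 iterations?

∇L = (18s + 16t - 28, 16s + 26t - 30)
(s₁, t₁) = (4, 1) − 0.2·(60, 60) = (-8, -11)
(s₂, t₂) = (-8, -11) − 0.2·(-348, -444) = (61.6, 77.8)
(s₃, t₃) = (61.6, 77.8) − 0.2·(2325.6, 2978.4) = (-403.52, -517.88)
(s₄, t₄) = (-403.52, -517.88) − 0.2·(-15577.44, -19951.2) = (2711.968, 3472.36)
s = 2711.968

2711.968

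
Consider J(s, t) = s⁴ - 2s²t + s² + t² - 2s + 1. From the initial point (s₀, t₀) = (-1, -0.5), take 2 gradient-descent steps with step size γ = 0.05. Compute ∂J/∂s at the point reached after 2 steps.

∇J = (4s³ - 4st + 2s - 2, -2s² + 2t)
(s₁, t₁) = (-1, -0.5) − 0.05·(-10, -3) = (-0.5, -0.35)
(s₂, t₂) = (-0.5, -0.35) − 0.05·(-4.2, -1.2) = (-0.29, -0.29)
∂J/∂s at (-0.29, -0.29) = -3.013956

-3.013956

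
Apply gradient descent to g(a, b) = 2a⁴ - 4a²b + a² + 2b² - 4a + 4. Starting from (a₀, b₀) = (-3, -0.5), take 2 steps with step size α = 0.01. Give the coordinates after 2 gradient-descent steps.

∇g = (8a³ - 8ab + 2a - 4, -4a² + 4b)
(a₁, b₁) = (-3, -0.5) − 0.01·(-238, -38) = (-0.62, -0.12)
(a₂, b₂) = (-0.62, -0.12) − 0.01·(-7.741824, -2.0176) = (-0.54258176, -0.099824)

(-0.54258176, -0.099824)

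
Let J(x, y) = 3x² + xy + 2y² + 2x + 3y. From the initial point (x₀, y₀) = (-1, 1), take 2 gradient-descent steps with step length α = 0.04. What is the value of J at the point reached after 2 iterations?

∇J = (6x + y + 2, x + 4y + 3)
Step 1: at (-1, 1), ∇J = (-3, 6) → (-1, 1) − 0.04·(-3, 6) = (-0.88, 0.76)
Step 2: at (-0.88, 0.76), ∇J = (-2.52, 5.16) → (-0.88, 0.76) − 0.04·(-2.52, 5.16) = (-0.7792, 0.5536)
J(-0.7792, 0.5536) = 2.10543872

2.10543872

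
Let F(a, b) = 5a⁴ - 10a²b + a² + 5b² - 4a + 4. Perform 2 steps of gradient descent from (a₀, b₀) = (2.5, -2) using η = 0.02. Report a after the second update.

72.1886132

∇F = (20a³ - 20ab + 2a - 4, -10a² + 10b)
(a₁, b₁) = (2.5, -2) − 0.02·(413.5, -82.5) = (-5.77, -0.35)
(a₂, b₂) = (-5.77, -0.35) − 0.02·(-3897.93066, -336.429) = (72.1886132, 6.37858)
a = 72.1886132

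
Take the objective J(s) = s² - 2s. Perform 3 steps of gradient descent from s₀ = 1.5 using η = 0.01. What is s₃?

J′(s) = 2s - 2
s₁ = 1.5 − 0.01·1 = 1.49
s₂ = 1.49 − 0.01·0.98 = 1.4802
s₃ = 1.4802 − 0.01·0.9604 = 1.470596

1.470596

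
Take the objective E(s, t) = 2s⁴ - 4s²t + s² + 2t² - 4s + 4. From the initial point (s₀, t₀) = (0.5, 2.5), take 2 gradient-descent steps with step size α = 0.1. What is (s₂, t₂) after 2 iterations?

∇E = (8s³ - 8st + 2s - 4, -4s² + 4t)
(s₁, t₁) = (0.5, 2.5) − 0.1·(-12, 9) = (1.7, 1.6)
(s₂, t₂) = (1.7, 1.6) − 0.1·(16.944, -5.16) = (0.0056, 2.116)

(0.0056, 2.116)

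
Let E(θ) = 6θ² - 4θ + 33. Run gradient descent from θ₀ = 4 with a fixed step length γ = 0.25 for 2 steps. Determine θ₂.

E′(θ) = 12θ - 4
θ₁ = 4 − 0.25·44 = -7
θ₂ = -7 − 0.25·(-88) = 15

15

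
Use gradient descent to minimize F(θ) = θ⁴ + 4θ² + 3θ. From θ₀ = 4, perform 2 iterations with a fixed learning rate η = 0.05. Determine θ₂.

F′(θ) = 4θ³ + 8θ + 3
Step 1: F′(4) = 291; θ₁ = 4 − 0.05·291 = -10.55
Step 2: F′(-10.55) = -4778.3655; θ₂ = -10.55 − 0.05·(-4778.3655) = 228.368275

228.368275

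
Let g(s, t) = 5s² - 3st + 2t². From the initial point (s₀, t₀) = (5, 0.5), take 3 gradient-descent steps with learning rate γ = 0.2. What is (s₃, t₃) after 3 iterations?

(-7.88, 3.496)

∇g = (10s - 3t, -3s + 4t)
Step 1: at (5, 0.5), ∇g = (48.5, -13) → (5, 0.5) − 0.2·(48.5, -13) = (-4.7, 3.1)
Step 2: at (-4.7, 3.1), ∇g = (-56.3, 26.5) → (-4.7, 3.1) − 0.2·(-56.3, 26.5) = (6.56, -2.2)
Step 3: at (6.56, -2.2), ∇g = (72.2, -28.48) → (6.56, -2.2) − 0.2·(72.2, -28.48) = (-7.88, 3.496)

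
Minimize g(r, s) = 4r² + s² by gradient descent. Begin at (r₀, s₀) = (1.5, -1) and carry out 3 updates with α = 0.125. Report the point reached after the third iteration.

∇g = (8r, 2s)
(r₁, s₁) = (1.5, -1) − 0.125·(12, -2) = (0, -0.75)
(r₂, s₂) = (0, -0.75) − 0.125·(0, -1.5) = (0, -0.5625)
(r₃, s₃) = (0, -0.5625) − 0.125·(0, -1.125) = (0, -0.421875)

(0, -0.421875)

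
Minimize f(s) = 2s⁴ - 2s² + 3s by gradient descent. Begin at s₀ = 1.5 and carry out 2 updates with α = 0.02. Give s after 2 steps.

f′(s) = 8s³ - 4s + 3
s₁ = 1.5 − 0.02·24 = 1.02
s₂ = 1.02 − 0.02·7.409664 = 0.87180672

0.87180672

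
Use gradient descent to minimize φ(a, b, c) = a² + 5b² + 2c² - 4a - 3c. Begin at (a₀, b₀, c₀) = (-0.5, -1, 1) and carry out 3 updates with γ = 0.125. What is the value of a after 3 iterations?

0.9453125

∇φ = (2a - 4, 10b, 4c - 3)
(a₁, b₁, c₁) = (-0.5, -1, 1) − 0.125·(-5, -10, 1) = (0.125, 0.25, 0.875)
(a₂, b₂, c₂) = (0.125, 0.25, 0.875) − 0.125·(-3.75, 2.5, 0.5) = (0.59375, -0.0625, 0.8125)
(a₃, b₃, c₃) = (0.59375, -0.0625, 0.8125) − 0.125·(-2.8125, -0.625, 0.25) = (0.9453125, 0.015625, 0.78125)
a = 0.9453125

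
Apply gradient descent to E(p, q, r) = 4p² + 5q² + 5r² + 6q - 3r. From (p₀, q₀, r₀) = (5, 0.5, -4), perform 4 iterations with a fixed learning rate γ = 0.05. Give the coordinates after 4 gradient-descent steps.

∇E = (8p, 10q + 6, 10r - 3)
(p₁, q₁, r₁) = (5, 0.5, -4) − 0.05·(40, 11, -43) = (3, -0.05, -1.85)
(p₂, q₂, r₂) = (3, -0.05, -1.85) − 0.05·(24, 5.5, -21.5) = (1.8, -0.325, -0.775)
(p₃, q₃, r₃) = (1.8, -0.325, -0.775) − 0.05·(14.4, 2.75, -10.75) = (1.08, -0.4625, -0.2375)
(p₄, q₄, r₄) = (1.08, -0.4625, -0.2375) − 0.05·(8.64, 1.375, -5.375) = (0.648, -0.53125, 0.03125)

(0.648, -0.53125, 0.03125)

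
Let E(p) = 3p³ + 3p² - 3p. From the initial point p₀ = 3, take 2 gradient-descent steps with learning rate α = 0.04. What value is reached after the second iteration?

-0.772416

E′(p) = 9p² + 6p - 3
p₁ = 3 − 0.04·96 = -0.84
p₂ = -0.84 − 0.04·(-1.6896) = -0.772416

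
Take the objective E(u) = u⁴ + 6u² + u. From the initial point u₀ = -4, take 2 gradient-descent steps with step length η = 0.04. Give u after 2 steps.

E′(u) = 4u³ + 12u + 1
u₁ = -4 − 0.04·(-303) = 8.12
u₂ = 8.12 − 0.04·2239.989312 = -81.47957248

-81.47957248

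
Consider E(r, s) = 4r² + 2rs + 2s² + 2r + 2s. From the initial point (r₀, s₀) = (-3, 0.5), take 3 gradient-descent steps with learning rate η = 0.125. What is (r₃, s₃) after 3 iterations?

∇E = (8r + 2s + 2, 2r + 4s + 2)
(r₁, s₁) = (-3, 0.5) − 0.125·(-21, -2) = (-0.375, 0.75)
(r₂, s₂) = (-0.375, 0.75) − 0.125·(0.5, 4.25) = (-0.4375, 0.21875)
(r₃, s₃) = (-0.4375, 0.21875) − 0.125·(-1.0625, 2) = (-0.3046875, -0.03125)

(-0.3046875, -0.03125)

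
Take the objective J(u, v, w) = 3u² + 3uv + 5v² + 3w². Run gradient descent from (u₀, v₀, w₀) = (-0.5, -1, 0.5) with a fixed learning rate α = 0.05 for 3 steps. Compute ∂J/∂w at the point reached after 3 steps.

∇J = (6u + 3v, 3u + 10v, 6w)
(u₁, v₁, w₁) = (-0.5, -1, 0.5) − 0.05·(-6, -11.5, 3) = (-0.2, -0.425, 0.35)
(u₂, v₂, w₂) = (-0.2, -0.425, 0.35) − 0.05·(-2.475, -4.85, 2.1) = (-0.07625, -0.1825, 0.245)
(u₃, v₃, w₃) = (-0.07625, -0.1825, 0.245) − 0.05·(-1.005, -2.05375, 1.47) = (-0.026, -0.0798125, 0.1715)
∂J/∂w at (-0.026, -0.0798125, 0.1715) = 1.029

1.029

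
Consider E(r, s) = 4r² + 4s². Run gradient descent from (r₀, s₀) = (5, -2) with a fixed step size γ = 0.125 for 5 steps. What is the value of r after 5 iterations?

∇E = (8r, 8s)
(r₁, s₁) = (5, -2) − 0.125·(40, -16) = (0, 0)
(r₂, s₂) = (0, 0) − 0.125·(0, 0) = (0, 0)
(r₃, s₃) = (0, 0) − 0.125·(0, 0) = (0, 0)
(r₄, s₄) = (0, 0) − 0.125·(0, 0) = (0, 0)
(r₅, s₅) = (0, 0) − 0.125·(0, 0) = (0, 0)
r = 0

0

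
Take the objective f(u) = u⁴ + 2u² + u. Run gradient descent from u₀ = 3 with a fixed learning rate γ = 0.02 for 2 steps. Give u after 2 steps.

0.49799104

f′(u) = 4u³ + 4u + 1
Step 1: f′(3) = 121; u₁ = 3 − 0.02·121 = 0.58
Step 2: f′(0.58) = 4.100448; u₂ = 0.58 − 0.02·4.100448 = 0.49799104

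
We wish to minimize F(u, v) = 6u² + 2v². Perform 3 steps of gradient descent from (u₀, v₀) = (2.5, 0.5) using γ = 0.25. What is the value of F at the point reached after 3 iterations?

∇F = (12u, 4v)
(u₁, v₁) = (2.5, 0.5) − 0.25·(30, 2) = (-5, 0)
(u₂, v₂) = (-5, 0) − 0.25·(-60, 0) = (10, 0)
(u₃, v₃) = (10, 0) − 0.25·(120, 0) = (-20, 0)
F(-20, 0) = 2400

2400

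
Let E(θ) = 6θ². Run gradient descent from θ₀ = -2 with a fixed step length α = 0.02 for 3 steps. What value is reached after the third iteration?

E′(θ) = 12θ
θ₁ = -2 − 0.02·(-24) = -1.52
θ₂ = -1.52 − 0.02·(-18.24) = -1.1552
θ₃ = -1.1552 − 0.02·(-13.8624) = -0.877952

-0.877952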